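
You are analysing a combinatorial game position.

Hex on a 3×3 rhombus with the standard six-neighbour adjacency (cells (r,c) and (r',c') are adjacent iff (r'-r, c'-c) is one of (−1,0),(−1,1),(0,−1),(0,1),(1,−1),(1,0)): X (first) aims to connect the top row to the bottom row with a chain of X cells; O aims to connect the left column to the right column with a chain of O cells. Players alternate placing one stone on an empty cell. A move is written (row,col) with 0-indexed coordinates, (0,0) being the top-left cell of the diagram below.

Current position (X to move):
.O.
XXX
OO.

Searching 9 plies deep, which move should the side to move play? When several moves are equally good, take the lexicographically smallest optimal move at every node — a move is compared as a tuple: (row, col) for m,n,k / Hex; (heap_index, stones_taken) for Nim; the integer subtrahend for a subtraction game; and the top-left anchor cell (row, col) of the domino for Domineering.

ply 1, X at .O./XXX/OO. | (0,0)=-1→XO./XXX/OO.; (0,2)=-1→.OX/XXX/OO.; (2,2)=+1→.O./XXX/OOX*
ply 2, O at .O./XXX/OOX | (0,0)=-1→OO./XXX/OOX*; (0,2)=-1→.OO/XXX/OOX
ply 3, X at OO./XXX/OOX | (0,2)=+1→OOX/XXX/OOX*
ply 4: OOX/XXX/OOX is terminal -1 (O); from .O./XXX/OO. depth 9

X's best at [.O./XXX/OO.]: (2,2)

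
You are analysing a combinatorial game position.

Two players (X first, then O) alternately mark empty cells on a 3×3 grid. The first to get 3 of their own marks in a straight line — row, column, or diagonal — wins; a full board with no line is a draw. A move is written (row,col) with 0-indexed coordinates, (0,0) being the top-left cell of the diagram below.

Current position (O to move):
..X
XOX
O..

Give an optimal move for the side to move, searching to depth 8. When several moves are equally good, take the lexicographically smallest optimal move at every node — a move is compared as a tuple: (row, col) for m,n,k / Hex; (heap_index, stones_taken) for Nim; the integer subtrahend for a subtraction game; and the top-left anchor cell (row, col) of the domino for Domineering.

O's best at [..X/XOX/O..]: (2,2)

p1 O@[..X/XOX/O..]: (0,0)[O.X/XOX/O..]-1 (0,1)[.OX/XOX/O..]-1 (2,1)[..X/XOX/OO.]-1 (2,2)[..X/XOX/O.O]+1*
p2 X@[..X/XOX/O.O]: (0,0)[X.X/XOX/O.O]-1* (0,1)[.XX/XOX/O.O]-1 (2,1)[..X/XOX/OXO]-1
p3 O@[X.X/XOX/O.O]: (0,1)[XOX/XOX/O.O]+0 (2,1)[X.X/XOX/OOO]+1*
p4 X@[X.X/XOX/OOO] terminal -1; root [..X/XOX/O..] d8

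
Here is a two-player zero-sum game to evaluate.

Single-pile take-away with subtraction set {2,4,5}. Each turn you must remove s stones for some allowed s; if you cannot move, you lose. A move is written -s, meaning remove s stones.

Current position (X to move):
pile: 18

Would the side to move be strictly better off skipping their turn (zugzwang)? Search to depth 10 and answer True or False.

[18] X move#1: -2:-1/16, -4:+1/14*, -5:-1/13
[14] O move#2: -2:-1/12*, -4:-1/10, -5:-1/9
[12] X move#3: -2:-1/10, -4:+1/8*, -5:+1/7
[8] O move#4: -2:-1/6*, -4:-1/4, -5:-1/3
[6] X move#5: -2:-1/4, -4:-1/2, -5:+1/1*
[1] end (terminal -1, O#6); searched 18 to 10
if X skipped the turn, O would face:
~ [18] O move#1: -2:-1/16, -4:+1/14*, -5:-1/13
~ [14] X move#2: -2:-1/12*, -4:-1/10, -5:-1/9
~ [12] O move#3: -2:-1/10, -4:+1/8*, -5:+1/7
~ [8] X move#4: -2:-1/6*, -4:-1/4, -5:-1/3
~ [6] O move#5: -2:-1/4, -4:-1/2, -5:+1/1*
~ [1] end (terminal -1, X#6); searched 18 to 10
compare (X): move=+1 vs pass=-1

zugzwang(18, X) = False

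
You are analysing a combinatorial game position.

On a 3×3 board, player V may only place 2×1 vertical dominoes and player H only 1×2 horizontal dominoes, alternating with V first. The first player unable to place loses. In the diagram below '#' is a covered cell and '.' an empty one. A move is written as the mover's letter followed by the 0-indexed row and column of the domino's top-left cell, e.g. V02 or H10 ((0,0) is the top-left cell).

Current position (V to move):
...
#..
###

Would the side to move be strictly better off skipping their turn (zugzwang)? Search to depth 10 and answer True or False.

zugzwang(.../#../###, V) = False

[.../#../###] V move#1: V01:+1/.#./##./###*, V02:-1/..#/#.#/###
[.#./##./###] end (terminal -1, H#2); searched .../#../### to 10
suppose V passes — search the same position with H to move:
pass> [.../#../###] H move#1: H00:-1/##./#../###, H01:+1/.##/#../###*, H11:+1/.../###/###
pass> [.##/#../###] end (terminal -1, V#2); searched .../#../### to 10
for V: play +1, pass -1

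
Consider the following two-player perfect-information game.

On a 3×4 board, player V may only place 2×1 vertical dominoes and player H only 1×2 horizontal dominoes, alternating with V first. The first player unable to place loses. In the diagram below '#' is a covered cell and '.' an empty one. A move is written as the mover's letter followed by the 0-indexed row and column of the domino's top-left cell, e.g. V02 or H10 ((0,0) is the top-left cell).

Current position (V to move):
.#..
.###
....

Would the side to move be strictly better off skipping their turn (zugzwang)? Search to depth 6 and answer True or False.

zugzwang(.#../.###/...., V) = False

p1 V@[.#../.###/....]: V00[##../####/....]-1* V10[.#../####/#...]-1
p2 H@[##../####/....]: H02[####/####/....]+1* H20[##../####/##..]+1 H21[##../####/.##.]+1 H22[##../####/..##]+1
p3 V@[####/####/....] terminal -1; root [.#../.###/....] d6
suppose V passes — search the same position with H to move:
pass> p1 H@[.#../.###/....]: H02[.###/.###/....]+1* H20[.#../.###/##..]+1 H21[.#../.###/.##.]+1 H22[.#../.###/..##]+1
pass> p2 V@[.###/.###/....]: V00[####/####/....]-1* V10[.###/####/#...]-1
pass> p3 H@[####/####/....]: H20[####/####/##..]+1* H21[####/####/.##.]+1 H22[####/####/..##]+1
pass> p4 V@[####/####/##..] terminal -1; root [.#../.###/....] d6
for V: play -1, pass -1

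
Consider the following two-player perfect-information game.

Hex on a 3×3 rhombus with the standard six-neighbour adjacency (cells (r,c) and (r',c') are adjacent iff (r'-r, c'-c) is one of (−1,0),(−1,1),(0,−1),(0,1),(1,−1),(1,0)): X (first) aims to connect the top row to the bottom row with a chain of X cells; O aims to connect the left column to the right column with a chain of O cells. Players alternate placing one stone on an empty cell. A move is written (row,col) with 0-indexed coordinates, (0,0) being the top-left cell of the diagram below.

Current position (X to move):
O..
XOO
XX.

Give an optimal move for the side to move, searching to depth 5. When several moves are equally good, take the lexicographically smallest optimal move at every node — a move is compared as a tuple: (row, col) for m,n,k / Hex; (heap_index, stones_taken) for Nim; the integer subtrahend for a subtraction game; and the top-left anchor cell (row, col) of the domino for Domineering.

ply 1, X at O../XOO/XX. | (0,1)=+1→OX./XOO/XX.*; (0,2)=-1→O.X/XOO/XX.; (2,2)=-1→O../XOO/XXX
ply 2: OX./XOO/XX. is terminal -1 (O); from O../XOO/XX. depth 5

X's best at [O../XOO/XX.]: (0,1)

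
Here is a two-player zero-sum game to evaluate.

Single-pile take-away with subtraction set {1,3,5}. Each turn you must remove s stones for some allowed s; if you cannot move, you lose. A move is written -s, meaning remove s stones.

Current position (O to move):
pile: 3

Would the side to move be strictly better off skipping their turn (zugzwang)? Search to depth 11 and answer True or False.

zugzwang(3, O) = False

p1 O@[3]: -1[2]+1* -3[0]+1
p2 X@[2]: -1[1]-1*
p3 O@[1]: -1[0]+1*
p4 X@[0] terminal -1; root [3] d11
suppose O passes — search the same position with X to move:
pass> p1 X@[3]: -1[2]+1* -3[0]+1
pass> p2 O@[2]: -1[1]-1*
pass> p3 X@[1]: -1[0]+1*
pass> p4 O@[0] terminal -1; root [3] d11
for O: play +1, pass -1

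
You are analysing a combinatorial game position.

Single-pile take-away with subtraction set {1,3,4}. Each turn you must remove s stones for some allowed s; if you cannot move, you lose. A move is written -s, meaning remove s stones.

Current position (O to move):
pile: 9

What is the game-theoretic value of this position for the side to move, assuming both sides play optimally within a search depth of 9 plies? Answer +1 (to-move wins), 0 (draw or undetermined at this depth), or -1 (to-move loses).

value(9, O) = -1

[9] O move#1: -1:-1/8*, -3:-1/6, -4:-1/5
[8] X move#2: -1:+1/7*, -3:-1/5, -4:-1/4
[7] O move#3: -1:-1/6*, -3:-1/4, -4:-1/3
[6] X move#4: -1:-1/5, -3:-1/3, -4:+1/2*
[2] O move#5: -1:-1/1*
[1] X move#6: -1:+1/0*
[0] end (terminal -1, O#7); searched 9 to 9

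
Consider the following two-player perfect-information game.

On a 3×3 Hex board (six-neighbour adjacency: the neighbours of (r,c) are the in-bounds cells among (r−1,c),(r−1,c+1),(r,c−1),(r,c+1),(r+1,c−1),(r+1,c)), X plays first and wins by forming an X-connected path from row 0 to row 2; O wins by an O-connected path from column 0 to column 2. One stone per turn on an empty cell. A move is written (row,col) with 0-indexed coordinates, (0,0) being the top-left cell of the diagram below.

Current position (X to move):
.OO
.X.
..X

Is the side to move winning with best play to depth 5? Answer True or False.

X winning at [.OO/.X./..X]: False

[.OO/.X./..X] X move#1: (0,0):-1/XOO/.X./..X*, (1,0):-1/.OO/XX./..X, (1,2):-1/.OO/.XX/..X, (2,0):-1/.OO/.X./X.X, (2,1):-1/.OO/.X./.XX
[XOO/.X./..X] O move#2: (1,0):+1/XOO/OX./..X*, (1,2):-1/XOO/.XO/..X, (2,0):-1/XOO/.X./O.X, (2,1):-1/XOO/.X./.OX
[XOO/OX./..X] end (terminal -1, X#3); searched .OO/.X./..X to 5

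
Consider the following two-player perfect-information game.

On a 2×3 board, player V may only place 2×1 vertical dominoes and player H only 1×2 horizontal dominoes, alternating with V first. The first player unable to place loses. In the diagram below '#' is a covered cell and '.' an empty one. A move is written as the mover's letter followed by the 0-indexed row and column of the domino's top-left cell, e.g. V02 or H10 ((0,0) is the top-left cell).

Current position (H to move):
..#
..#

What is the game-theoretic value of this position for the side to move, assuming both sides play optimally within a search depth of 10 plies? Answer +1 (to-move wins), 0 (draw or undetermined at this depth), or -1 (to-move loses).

[..#/..#] H move#1: H00:+1/###/..#*, H10:+1/..#/###
[###/..#] end (terminal -1, V#2); searched ..#/..# to 10

value(..#/..#, H) = +1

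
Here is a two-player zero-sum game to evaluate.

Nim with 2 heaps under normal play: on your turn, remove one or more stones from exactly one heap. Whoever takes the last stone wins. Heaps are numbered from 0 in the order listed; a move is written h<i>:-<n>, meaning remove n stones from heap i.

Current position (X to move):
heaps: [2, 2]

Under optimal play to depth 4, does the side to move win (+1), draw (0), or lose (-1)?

value((2,2), X) = -1

ply 1, X at (2,2) | h0:-1=-1→(1,2)*; h0:-2=-1→(0,2); h1:-1=-1→(2,1); h1:-2=-1→(2,0)
ply 2, O at (1,2) | h0:-1=-1→(0,2); h1:-1=+1→(1,1)*; h1:-2=-1→(1,0)
ply 3, X at (1,1) | h0:-1=-1→(0,1)*; h1:-1=-1→(1,0)
ply 4, O at (0,1) | h1:-1=+1→(0,0)*
ply 5: (0,0) is terminal -1 (X); from (2,2) depth 4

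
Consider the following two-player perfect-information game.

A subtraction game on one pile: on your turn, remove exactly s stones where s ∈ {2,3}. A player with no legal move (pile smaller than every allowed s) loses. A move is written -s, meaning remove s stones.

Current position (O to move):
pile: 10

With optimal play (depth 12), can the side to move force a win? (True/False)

ply 1, O at 10 | -2=-1→8*; -3=-1→7
ply 2, X at 8 | -2=+1→6*; -3=+1→5
ply 3, O at 6 | -2=-1→4*; -3=-1→3
ply 4, X at 4 | -2=-1→2; -3=+1→1*
ply 5: 1 is terminal -1 (O); from 10 depth 12

O winning at [10]: False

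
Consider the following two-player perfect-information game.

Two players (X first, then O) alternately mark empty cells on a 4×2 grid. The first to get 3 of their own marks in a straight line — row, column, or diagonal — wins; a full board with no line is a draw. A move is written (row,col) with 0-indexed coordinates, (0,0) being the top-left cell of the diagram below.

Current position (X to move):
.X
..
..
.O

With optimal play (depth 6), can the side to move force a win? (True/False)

p1 X@[.X/../../.O]: (0,0)[XX/../../.O]+0* (1,0)[.X/X./../.O]+0 (1,1)[.X/.X/../.O]+0 (2,0)[.X/../X./.O]+0 (2,1)[.X/../.X/.O]+0 (3,0)[.X/../../XO]+0
p2 O@[XX/../../.O]: (1,0)[XX/O./../.O]+0* (1,1)[XX/.O/../.O]+0 (2,0)[XX/../O./.O]+0 (2,1)[XX/../.O/.O]+0 (3,0)[XX/../../OO]+0
p3 X@[XX/O./../.O]: (1,1)[XX/OX/../.O]+0* (2,0)[XX/O./X./.O]+0 (2,1)[XX/O./.X/.O]+0 (3,0)[XX/O./../XO]+0
p4 O@[XX/OX/../.O]: (2,0)[XX/OX/O./.O]-1 (2,1)[XX/OX/.O/.O]+0* (3,0)[XX/OX/../OO]-1
p5 X@[XX/OX/.O/.O]: (2,0)[XX/OX/XO/.O]+0* (3,0)[XX/OX/.O/XO]+0
p6 O@[XX/OX/XO/.O]: (3,0)[XX/OX/XO/OO]+0*
p7 X@[XX/OX/XO/OO] terminal +0; root [.X/../../.O] d6

X winning at [.X/../../.O]: False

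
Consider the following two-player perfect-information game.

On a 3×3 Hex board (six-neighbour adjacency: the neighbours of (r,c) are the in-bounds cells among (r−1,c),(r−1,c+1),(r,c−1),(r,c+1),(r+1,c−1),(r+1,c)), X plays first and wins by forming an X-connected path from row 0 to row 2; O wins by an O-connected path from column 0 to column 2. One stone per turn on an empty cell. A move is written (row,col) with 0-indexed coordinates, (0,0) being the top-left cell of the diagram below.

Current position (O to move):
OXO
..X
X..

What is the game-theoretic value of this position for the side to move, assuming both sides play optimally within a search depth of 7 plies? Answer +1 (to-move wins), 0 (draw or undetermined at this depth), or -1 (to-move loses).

value(OXO/..X/X.., O) = -1

p1 O@[OXO/..X/X..]: (1,0)[OXO/O.X/X..]-1* (1,1)[OXO/.OX/X..]-1 (2,1)[OXO/..X/XO.]-1 (2,2)[OXO/..X/X.O]-1
p2 X@[OXO/O.X/X..]: (1,1)[OXO/OXX/X..]+1* (2,1)[OXO/O.X/XX.]-1 (2,2)[OXO/O.X/X.X]-1
p3 O@[OXO/OXX/X..] terminal -1; root [OXO/..X/X..] d7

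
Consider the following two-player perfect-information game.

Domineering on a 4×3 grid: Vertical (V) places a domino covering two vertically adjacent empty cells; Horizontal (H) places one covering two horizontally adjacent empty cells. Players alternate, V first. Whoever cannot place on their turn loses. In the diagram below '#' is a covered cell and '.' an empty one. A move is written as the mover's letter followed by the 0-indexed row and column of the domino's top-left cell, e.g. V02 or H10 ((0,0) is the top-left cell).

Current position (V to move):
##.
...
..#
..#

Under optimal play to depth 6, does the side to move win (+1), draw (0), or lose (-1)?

[##./.../..#/..#] V move#1: V02:-1/###/..#/..#/..#, V10:+1/##./#../#.#/..#*, V11:+1/##./.#./.##/..#, V20:+1/##./.../#.#/#.#, V21:+1/##./.../.##/.##
[##./#../#.#/..#] H move#2: H11:-1/##./###/#.#/..#*, H30:-1/##./#../#.#/###
[##./###/#.#/..#] V move#3: V21:+1/##./###/###/.##*
[##./###/###/.##] end (terminal -1, H#4); searched ##./.../..#/..# to 6

value(##./.../..#/..#, V) = +1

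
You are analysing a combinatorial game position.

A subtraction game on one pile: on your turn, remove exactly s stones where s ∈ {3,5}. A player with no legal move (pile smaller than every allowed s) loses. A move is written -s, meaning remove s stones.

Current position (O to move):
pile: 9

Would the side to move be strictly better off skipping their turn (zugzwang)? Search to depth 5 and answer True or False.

ply 1, O at 9 | -3=-1→6*; -5=-1→4
ply 2, X at 6 | -3=-1→3; -5=+1→1*
ply 3: 1 is terminal -1 (O); from 9 depth 5
if O skipped the turn, X would face:
~ ply 1, X at 9 | -3=-1→6*; -5=-1→4
~ ply 2, O at 6 | -3=-1→3; -5=+1→1*
~ ply 3: 1 is terminal -1 (X); from 9 depth 5
compare (O): move=-1 vs pass=+1

zugzwang(9, O) = True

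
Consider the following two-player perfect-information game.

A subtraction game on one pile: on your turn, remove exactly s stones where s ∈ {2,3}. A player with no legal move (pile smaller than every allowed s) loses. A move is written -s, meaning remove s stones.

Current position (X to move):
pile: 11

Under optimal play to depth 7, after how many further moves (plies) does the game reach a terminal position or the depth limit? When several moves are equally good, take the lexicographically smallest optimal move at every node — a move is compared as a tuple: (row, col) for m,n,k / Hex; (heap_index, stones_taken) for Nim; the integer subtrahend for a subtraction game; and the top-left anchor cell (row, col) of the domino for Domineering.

PV length from [11]: 4 plies

ply 1, X at 11 | -2=-1→9*; -3=-1→8
ply 2, O at 9 | -2=-1→7; -3=+1→6*
ply 3, X at 6 | -2=-1→4*; -3=-1→3
ply 4, O at 4 | -2=-1→2; -3=+1→1*
ply 5: 1 is terminal -1 (X); from 11 depth 7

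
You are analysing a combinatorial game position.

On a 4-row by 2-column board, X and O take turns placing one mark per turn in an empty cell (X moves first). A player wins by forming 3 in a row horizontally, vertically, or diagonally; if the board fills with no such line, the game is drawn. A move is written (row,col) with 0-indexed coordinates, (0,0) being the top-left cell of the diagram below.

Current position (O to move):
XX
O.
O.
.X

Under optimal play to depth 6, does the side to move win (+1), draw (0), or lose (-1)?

value(XX/O./O./.X, O) = +1

ply 1, O at XX/O./O./.X | (1,1)=+0→XX/OO/O./.X; (2,1)=+0→XX/O./OO/.X; (3,0)=+1→XX/O./O./OX*
ply 2: XX/O./O./OX is terminal -1 (X); from XX/O./O./.X depth 6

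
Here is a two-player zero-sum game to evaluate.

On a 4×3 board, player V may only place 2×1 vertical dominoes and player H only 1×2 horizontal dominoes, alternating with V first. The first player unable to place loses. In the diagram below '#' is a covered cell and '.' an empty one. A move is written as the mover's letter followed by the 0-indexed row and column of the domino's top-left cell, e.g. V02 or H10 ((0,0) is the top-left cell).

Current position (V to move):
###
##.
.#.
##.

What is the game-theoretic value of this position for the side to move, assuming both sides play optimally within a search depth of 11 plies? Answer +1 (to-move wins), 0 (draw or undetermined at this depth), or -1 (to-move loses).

value(###/##./.#./##., V) = +1

[###/##./.#./##.] V move#1: V12:+1/###/###/.##/##.*, V22:+1/###/##./.##/###
[###/###/.##/##.] end (terminal -1, H#2); searched ###/##./.#./##. to 11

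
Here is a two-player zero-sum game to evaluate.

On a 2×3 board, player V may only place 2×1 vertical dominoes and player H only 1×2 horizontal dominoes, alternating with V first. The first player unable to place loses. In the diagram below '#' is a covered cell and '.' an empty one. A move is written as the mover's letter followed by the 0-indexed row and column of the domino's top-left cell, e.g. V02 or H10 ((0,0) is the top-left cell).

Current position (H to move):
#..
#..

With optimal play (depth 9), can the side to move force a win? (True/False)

p1 H@[#../#..]: H01[###/#..]+1* H11[#../###]+1
p2 V@[###/#..] terminal -1; root [#../#..] d9

H winning at [#../#..]: True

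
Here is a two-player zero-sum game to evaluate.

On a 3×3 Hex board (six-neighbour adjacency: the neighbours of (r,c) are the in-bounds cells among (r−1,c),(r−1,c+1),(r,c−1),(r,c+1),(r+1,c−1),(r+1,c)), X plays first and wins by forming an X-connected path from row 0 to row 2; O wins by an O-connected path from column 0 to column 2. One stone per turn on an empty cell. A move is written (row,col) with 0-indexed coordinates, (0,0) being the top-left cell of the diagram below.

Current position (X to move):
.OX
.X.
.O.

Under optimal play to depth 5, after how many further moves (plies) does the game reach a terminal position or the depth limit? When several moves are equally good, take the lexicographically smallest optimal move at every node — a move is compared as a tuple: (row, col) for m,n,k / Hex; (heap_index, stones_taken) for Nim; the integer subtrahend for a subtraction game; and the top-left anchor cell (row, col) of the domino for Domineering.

PV length from [.OX/.X./.O.]: 5 plies

[.OX/.X./.O.] X move#1: (0,0):-1/XOX/.X./.O., (1,0):-1/.OX/XX./.O., (1,2):+1/.OX/.XX/.O.*, (2,0):+1/.OX/.X./XO., (2,2):+1/.OX/.X./.OX
[.OX/.XX/.O.] O move#2: (0,0):-1/OOX/.XX/.O.*, (1,0):-1/.OX/OXX/.O., (2,0):-1/.OX/.XX/OO., (2,2):-1/.OX/.XX/.OO
[OOX/.XX/.O.] X move#3: (1,0):+1/OOX/XXX/.O.*, (2,0):+1/OOX/.XX/XO., (2,2):+1/OOX/.XX/.OX
[OOX/XXX/.O.] O move#4: (2,0):-1/OOX/XXX/OO.*, (2,2):-1/OOX/XXX/.OO
[OOX/XXX/OO.] X move#5: (2,2):+1/OOX/XXX/OOX*
[OOX/XXX/OOX] end (terminal -1, O#6); searched .OX/.X./.O. to 5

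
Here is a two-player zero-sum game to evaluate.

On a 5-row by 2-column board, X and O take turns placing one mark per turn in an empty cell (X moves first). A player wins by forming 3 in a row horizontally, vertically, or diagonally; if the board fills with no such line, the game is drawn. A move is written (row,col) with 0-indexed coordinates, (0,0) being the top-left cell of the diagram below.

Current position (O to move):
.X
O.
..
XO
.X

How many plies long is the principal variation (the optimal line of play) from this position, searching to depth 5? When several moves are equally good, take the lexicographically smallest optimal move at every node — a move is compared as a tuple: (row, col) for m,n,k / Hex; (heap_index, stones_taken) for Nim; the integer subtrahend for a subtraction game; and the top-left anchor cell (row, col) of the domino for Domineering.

[.X/O./../XO/.X] O move#1: (0,0):+0/OX/O./../XO/.X*, (1,1):+0/.X/OO/../XO/.X, (2,0):+0/.X/O./O./XO/.X, (2,1):+0/.X/O./.O/XO/.X, (4,0):+0/.X/O./../XO/OX
[OX/O./../XO/.X] X move#2: (1,1):-1/OX/OX/../XO/.X, (2,0):+0/OX/O./X./XO/.X*, (2,1):-1/OX/O./.X/XO/.X, (4,0):-1/OX/O./../XO/XX
[OX/O./X./XO/.X] O move#3: (1,1):-1/OX/OO/X./XO/.X, (2,1):-1/OX/O./XO/XO/.X, (4,0):+0/OX/O./X./XO/OX*
[OX/O./X./XO/OX] X move#4: (1,1):+0/OX/OX/X./XO/OX*, (2,1):+0/OX/O./XX/XO/OX
[OX/OX/X./XO/OX] O move#5: (2,1):+0/OX/OX/XO/XO/OX*
[OX/OX/XO/XO/OX] end (terminal +0, X#6); searched .X/O./../XO/.X to 5

PV length from [.X/O./../XO/.X]: 5 plies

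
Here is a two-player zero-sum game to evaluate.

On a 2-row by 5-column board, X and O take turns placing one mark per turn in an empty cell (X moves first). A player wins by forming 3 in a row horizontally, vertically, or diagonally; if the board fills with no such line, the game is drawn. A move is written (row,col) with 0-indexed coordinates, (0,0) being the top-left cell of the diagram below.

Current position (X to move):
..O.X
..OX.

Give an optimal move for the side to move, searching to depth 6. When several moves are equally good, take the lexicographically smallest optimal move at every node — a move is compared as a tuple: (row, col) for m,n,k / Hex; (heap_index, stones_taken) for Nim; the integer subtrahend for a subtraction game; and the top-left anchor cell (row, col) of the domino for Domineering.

[..O.X/..OX.] X move#1: (0,0):+0/X.O.X/..OX.*, (0,1):+0/.XO.X/..OX., (0,3):+0/..OXX/..OX., (1,0):-1/..O.X/X.OX., (1,1):-1/..O.X/.XOX., (1,4):-1/..O.X/..OXX
[X.O.X/..OX.] O move#2: (0,1):+0/XOO.X/..OX.*, (0,3):+0/X.OOX/..OX., (1,0):+0/X.O.X/O.OX., (1,1):+0/X.O.X/.OOX., (1,4):+0/X.O.X/..OXO
[XOO.X/..OX.] X move#3: (0,3):+0/XOOXX/..OX.*, (1,0):-1/XOO.X/X.OX., (1,1):-1/XOO.X/.XOX., (1,4):-1/XOO.X/..OXX
[XOOXX/..OX.] O move#4: (1,0):+0/XOOXX/O.OX.*, (1,1):+0/XOOXX/.OOX., (1,4):+0/XOOXX/..OXO
[XOOXX/O.OX.] X move#5: (1,1):+0/XOOXX/OXOX.*, (1,4):-1/XOOXX/O.OXX
[XOOXX/OXOX.] O move#6: (1,4):+0/XOOXX/OXOXO*
[XOOXX/OXOXO] end (terminal +0, X#7); searched ..O.X/..OX. to 6

X's best at [..O.X/..OX.]: (0,0)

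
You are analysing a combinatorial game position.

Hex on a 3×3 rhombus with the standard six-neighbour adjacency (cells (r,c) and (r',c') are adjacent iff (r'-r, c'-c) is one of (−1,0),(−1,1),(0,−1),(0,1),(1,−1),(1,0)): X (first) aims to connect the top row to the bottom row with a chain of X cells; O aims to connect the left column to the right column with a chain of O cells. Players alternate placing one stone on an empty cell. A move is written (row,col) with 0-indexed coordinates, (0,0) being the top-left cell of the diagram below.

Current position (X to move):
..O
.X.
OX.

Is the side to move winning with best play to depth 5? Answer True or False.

X winning at [..O/.X./OX.]: True

[..O/.X./OX.] X move#1: (0,0):+1/X.O/.X./OX.*, (0,1):+1/.XO/.X./OX., (1,0):+1/..O/XX./OX., (1,2):-1/..O/.XX/OX., (2,2):-1/..O/.X./OXX
[X.O/.X./OX.] O move#2: (0,1):-1/XOO/.X./OX.*, (1,0):-1/X.O/OX./OX., (1,2):-1/X.O/.XO/OX., (2,2):-1/X.O/.X./OXO
[XOO/.X./OX.] X move#3: (1,0):+1/XOO/XX./OX.*, (1,2):-1/XOO/.XX/OX., (2,2):-1/XOO/.X./OXX
[XOO/XX./OX.] end (terminal -1, O#4); searched ..O/.X./OX. to 5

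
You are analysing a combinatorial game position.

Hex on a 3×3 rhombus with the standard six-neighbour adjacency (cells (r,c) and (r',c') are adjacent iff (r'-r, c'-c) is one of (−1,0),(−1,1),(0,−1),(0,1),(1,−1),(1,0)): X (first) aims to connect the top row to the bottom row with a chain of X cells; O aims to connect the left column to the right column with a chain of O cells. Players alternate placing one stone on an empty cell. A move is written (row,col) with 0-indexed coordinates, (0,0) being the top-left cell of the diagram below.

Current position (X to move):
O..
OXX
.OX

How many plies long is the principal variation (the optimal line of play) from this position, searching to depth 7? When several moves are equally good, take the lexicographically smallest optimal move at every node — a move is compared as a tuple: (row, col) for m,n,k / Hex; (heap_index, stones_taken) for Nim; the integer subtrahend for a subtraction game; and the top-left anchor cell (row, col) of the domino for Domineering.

[O../OXX/.OX] X move#1: (0,1):+1/OX./OXX/.OX*, (0,2):+1/O.X/OXX/.OX, (2,0):+1/O../OXX/XOX
[OX./OXX/.OX] end (terminal -1, O#2); searched O../OXX/.OX to 7

PV length from [O../OXX/.OX]: 1 ply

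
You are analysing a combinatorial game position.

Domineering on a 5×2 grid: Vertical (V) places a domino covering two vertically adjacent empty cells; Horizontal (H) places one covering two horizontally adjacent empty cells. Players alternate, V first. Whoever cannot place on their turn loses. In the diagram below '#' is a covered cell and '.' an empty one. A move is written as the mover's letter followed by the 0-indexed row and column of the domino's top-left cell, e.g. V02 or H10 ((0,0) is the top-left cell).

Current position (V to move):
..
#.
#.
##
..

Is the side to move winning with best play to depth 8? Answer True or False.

p1 V@[../#./#./##/..]: V01[.#/##/#./##/..]-1* V11[../##/##/##/..]-1
p2 H@[.#/##/#./##/..]: H40[.#/##/#./##/##]+1*
p3 V@[.#/##/#./##/##] terminal -1; root [../#./#./##/..] d8

V winning at [../#./#./##/..]: False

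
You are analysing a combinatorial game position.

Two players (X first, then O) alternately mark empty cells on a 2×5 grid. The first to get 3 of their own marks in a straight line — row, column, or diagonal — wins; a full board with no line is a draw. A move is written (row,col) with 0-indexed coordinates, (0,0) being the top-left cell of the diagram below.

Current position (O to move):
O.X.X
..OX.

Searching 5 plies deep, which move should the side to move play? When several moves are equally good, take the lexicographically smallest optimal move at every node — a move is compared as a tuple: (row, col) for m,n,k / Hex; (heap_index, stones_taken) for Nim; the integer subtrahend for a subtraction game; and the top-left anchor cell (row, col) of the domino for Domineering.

p1 O@[O.X.X/..OX.]: (0,1)[OOX.X/..OX.]-1 (0,3)[O.XOX/..OX.]+0* (1,0)[O.X.X/O.OX.]-1 (1,1)[O.X.X/.OOX.]-1 (1,4)[O.X.X/..OXO]-1
p2 X@[O.XOX/..OX.]: (0,1)[OXXOX/..OX.]+0* (1,0)[O.XOX/X.OX.]+0 (1,1)[O.XOX/.XOX.]+0 (1,4)[O.XOX/..OXX]+0
p3 O@[OXXOX/..OX.]: (1,0)[OXXOX/O.OX.]+0* (1,1)[OXXOX/.OOX.]+0 (1,4)[OXXOX/..OXO]+0
p4 X@[OXXOX/O.OX.]: (1,1)[OXXOX/OXOX.]+0* (1,4)[OXXOX/O.OXX]-1
p5 O@[OXXOX/OXOX.]: (1,4)[OXXOX/OXOXO]+0*
p6 X@[OXXOX/OXOXO] terminal +0; root [O.X.X/..OX.] d5

O's best at [O.X.X/..OX.]: (0,3)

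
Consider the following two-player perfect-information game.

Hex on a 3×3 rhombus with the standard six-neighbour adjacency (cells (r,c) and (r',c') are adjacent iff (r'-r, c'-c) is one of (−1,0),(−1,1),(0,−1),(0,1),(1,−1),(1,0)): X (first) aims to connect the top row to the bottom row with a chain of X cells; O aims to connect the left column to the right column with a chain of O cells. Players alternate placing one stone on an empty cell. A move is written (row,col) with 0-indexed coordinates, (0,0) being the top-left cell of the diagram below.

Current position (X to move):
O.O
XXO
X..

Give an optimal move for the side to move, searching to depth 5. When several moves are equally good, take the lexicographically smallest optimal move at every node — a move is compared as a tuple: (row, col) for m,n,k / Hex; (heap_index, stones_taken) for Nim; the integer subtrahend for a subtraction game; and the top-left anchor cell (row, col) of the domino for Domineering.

X's best at [O.O/XXO/X..]: (0,1)

p1 X@[O.O/XXO/X..]: (0,1)[OXO/XXO/X..]+1* (2,1)[O.O/XXO/XX.]-1 (2,2)[O.O/XXO/X.X]-1
p2 O@[OXO/XXO/X..] terminal -1; root [O.O/XXO/X..] d5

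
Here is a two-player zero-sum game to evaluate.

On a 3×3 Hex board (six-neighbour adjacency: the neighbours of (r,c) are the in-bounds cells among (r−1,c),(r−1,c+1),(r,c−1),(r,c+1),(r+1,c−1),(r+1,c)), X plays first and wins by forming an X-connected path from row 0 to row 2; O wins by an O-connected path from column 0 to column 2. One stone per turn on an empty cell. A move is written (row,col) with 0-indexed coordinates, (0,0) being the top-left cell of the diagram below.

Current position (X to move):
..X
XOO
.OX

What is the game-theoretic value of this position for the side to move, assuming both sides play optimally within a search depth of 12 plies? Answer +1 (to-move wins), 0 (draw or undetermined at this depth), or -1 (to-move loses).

value(..X/XOO/.OX, X) = +1

ply 1, X at ..X/XOO/.OX | (0,0)=-1→X.X/XOO/.OX; (0,1)=-1→.XX/XOO/.OX; (2,0)=+1→..X/XOO/XOX*
ply 2, O at ..X/XOO/XOX | (0,0)=-1→O.X/XOO/XOX*; (0,1)=-1→.OX/XOO/XOX
ply 3, X at O.X/XOO/XOX | (0,1)=+1→OXX/XOO/XOX*
ply 4: OXX/XOO/XOX is terminal -1 (O); from ..X/XOO/.OX depth 12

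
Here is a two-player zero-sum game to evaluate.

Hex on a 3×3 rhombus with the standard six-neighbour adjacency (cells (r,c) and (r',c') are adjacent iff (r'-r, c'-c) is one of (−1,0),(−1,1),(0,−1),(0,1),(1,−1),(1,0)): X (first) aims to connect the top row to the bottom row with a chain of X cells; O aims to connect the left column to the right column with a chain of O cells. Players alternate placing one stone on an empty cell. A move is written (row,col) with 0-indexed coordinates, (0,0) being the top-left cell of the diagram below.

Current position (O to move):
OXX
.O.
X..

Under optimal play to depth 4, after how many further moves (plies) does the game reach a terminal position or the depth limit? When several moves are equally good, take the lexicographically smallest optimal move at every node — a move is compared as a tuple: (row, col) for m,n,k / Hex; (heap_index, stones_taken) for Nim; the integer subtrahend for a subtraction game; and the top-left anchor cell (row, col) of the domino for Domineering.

p1 O@[OXX/.O./X..]: (1,0)[OXX/OO./X..]-1* (1,2)[OXX/.OO/X..]-1 (2,1)[OXX/.O./XO.]-1 (2,2)[OXX/.O./X.O]-1
p2 X@[OXX/OO./X..]: (1,2)[OXX/OOX/X..]+1* (2,1)[OXX/OO./XX.]-1 (2,2)[OXX/OO./X.X]-1
p3 O@[OXX/OOX/X..]: (2,1)[OXX/OOX/XO.]-1* (2,2)[OXX/OOX/X.O]-1
p4 X@[OXX/OOX/XO.]: (2,2)[OXX/OOX/XOX]+1*
p5 O@[OXX/OOX/XOX] terminal -1; root [OXX/.O./X..] d4

PV length from [OXX/.O./X..]: 4 plies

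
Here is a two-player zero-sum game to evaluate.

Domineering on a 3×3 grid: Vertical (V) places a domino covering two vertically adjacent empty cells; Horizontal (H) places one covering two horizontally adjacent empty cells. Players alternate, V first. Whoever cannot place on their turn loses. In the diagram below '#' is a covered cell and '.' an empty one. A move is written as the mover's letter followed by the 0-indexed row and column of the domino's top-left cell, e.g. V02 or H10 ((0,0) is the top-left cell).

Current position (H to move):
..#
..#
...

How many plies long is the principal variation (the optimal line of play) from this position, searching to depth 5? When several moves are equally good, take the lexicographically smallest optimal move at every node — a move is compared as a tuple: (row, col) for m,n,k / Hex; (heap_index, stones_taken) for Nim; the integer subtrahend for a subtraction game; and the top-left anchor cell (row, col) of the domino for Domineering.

PV length from [..#/..#/...]: 1 ply

ply 1, H at ..#/..#/... | H00=-1→###/..#/...; H10=+1→..#/###/...*; H20=-1→..#/..#/##.; H21=-1→..#/..#/.##
ply 2: ..#/###/... is terminal -1 (V); from ..#/..#/... depth 5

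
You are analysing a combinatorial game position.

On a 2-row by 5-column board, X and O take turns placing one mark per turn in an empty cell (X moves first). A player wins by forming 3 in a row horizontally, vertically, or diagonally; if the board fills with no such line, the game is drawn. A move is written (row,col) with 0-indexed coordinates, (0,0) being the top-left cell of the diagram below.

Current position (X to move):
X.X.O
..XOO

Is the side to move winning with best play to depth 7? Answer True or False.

[X.X.O/..XOO] X move#1: (0,1):+1/XXX.O/..XOO*, (0,3):+0/X.XXO/..XOO, (1,0):+1/X.X.O/X.XOO, (1,1):+1/X.X.O/.XXOO
[XXX.O/..XOO] end (terminal -1, O#2); searched X.X.O/..XOO to 7

X winning at [X.X.O/..XOO]: True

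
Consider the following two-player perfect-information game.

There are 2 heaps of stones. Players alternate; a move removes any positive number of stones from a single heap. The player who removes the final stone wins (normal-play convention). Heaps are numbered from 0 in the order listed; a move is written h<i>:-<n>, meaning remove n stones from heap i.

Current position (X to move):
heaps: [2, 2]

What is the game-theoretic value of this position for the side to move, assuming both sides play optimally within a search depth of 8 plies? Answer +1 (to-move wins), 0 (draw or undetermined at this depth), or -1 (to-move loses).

value((2,2), X) = -1

ply 1, X at (2,2) | h0:-1=-1→(1,2)*; h0:-2=-1→(0,2); h1:-1=-1→(2,1); h1:-2=-1→(2,0)
ply 2, O at (1,2) | h0:-1=-1→(0,2); h1:-1=+1→(1,1)*; h1:-2=-1→(1,0)
ply 3, X at (1,1) | h0:-1=-1→(0,1)*; h1:-1=-1→(1,0)
ply 4, O at (0,1) | h1:-1=+1→(0,0)*
ply 5: (0,0) is terminal -1 (X); from (2,2) depth 8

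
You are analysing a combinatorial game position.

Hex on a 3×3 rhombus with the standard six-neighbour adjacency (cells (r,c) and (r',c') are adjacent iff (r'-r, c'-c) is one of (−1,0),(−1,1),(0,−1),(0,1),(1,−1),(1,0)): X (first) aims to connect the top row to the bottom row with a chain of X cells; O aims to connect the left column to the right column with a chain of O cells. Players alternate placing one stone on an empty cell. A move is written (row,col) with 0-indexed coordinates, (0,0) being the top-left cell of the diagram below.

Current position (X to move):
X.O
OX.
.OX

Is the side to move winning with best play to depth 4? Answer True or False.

X winning at [X.O/OX./.OX]: True

[X.O/OX./.OX] X move#1: (0,1):+1/XXO/OX./.OX*, (1,2):-1/X.O/OXX/.OX, (2,0):-1/X.O/OX./XOX
[XXO/OX./.OX] O move#2: (1,2):-1/XXO/OXO/.OX*, (2,0):-1/XXO/OX./OOX
[XXO/OXO/.OX] X move#3: (2,0):+1/XXO/OXO/XOX*
[XXO/OXO/XOX] end (terminal -1, O#4); searched X.O/OX./.OX to 4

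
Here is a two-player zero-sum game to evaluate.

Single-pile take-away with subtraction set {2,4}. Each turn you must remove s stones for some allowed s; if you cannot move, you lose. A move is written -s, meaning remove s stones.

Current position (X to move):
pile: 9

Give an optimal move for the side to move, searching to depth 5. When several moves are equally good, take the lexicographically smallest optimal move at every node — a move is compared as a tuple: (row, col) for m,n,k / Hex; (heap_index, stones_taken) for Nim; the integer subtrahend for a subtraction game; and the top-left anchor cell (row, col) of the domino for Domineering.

X's best at [9]: -2

ply 1, X at 9 | -2=+1→7*; -4=-1→5
ply 2, O at 7 | -2=-1→5*; -4=-1→3
ply 3, X at 5 | -2=-1→3; -4=+1→1*
ply 4: 1 is terminal -1 (O); from 9 depth 5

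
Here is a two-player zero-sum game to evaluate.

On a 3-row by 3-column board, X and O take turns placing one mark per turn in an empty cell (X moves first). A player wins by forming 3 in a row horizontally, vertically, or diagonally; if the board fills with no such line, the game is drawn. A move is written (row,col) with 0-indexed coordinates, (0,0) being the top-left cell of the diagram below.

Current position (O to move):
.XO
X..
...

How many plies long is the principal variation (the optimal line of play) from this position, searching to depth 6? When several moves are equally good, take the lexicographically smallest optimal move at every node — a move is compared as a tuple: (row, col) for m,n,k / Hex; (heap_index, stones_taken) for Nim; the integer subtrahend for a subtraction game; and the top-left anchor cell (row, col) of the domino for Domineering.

PV length from [.XO/X../...]: 3 plies

ply 1, O at .XO/X../... | (0,0)=-1→OXO/X../...; (1,1)=+0→.XO/XO./...; (1,2)=-1→.XO/X.O/...; (2,0)=-1→.XO/X../O..; (2,1)=+0→.XO/X../.O.; (2,2)=+1→.XO/X../..O*
ply 2, X at .XO/X../..O | (0,0)=-1→XXO/X../..O*; (1,1)=-1→.XO/XX./..O; (1,2)=-1→.XO/X.X/..O; (2,0)=-1→.XO/X../X.O; (2,1)=-1→.XO/X../.XO
ply 3, O at XXO/X../..O | (1,1)=-1→XXO/XO./..O; (1,2)=+1→XXO/X.O/..O*; (2,0)=+1→XXO/X../O.O; (2,1)=-1→XXO/X../.OO
ply 4: XXO/X.O/..O is terminal -1 (X); from .XO/X../... depth 6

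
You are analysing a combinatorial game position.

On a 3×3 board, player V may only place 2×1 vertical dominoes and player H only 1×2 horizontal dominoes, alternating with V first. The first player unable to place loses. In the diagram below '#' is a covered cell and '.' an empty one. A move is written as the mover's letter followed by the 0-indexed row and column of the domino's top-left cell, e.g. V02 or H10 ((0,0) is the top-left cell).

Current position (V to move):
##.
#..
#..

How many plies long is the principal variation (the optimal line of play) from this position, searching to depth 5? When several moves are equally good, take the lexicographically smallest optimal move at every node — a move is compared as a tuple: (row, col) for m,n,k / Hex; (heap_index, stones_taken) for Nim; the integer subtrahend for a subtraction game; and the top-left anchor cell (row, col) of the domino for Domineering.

ply 1, V at ##./#../#.. | V02=-1→###/#.#/#..; V11=+1→##./##./##.*; V12=+1→##./#.#/#.#
ply 2: ##./##./##. is terminal -1 (H); from ##./#../#.. depth 5

PV length from [##./#../#..]: 1 ply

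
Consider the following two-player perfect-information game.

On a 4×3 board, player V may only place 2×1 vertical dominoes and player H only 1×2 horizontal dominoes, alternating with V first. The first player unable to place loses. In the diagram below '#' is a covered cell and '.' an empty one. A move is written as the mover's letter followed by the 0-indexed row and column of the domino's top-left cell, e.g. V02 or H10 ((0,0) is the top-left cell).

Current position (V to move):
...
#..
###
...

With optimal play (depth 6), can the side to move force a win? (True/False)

[.../#../###/...] V move#1: V01:+1/.#./##./###/...*, V02:-1/..#/#.#/###/...
[.#./##./###/...] H move#2: H30:-1/.#./##./###/##.*, H31:-1/.#./##./###/.##
[.#./##./###/##.] V move#3: V02:+1/.##/###/###/##.*
[.##/###/###/##.] end (terminal -1, H#4); searched .../#../###/... to 6

V winning at [.../#../###/...]: True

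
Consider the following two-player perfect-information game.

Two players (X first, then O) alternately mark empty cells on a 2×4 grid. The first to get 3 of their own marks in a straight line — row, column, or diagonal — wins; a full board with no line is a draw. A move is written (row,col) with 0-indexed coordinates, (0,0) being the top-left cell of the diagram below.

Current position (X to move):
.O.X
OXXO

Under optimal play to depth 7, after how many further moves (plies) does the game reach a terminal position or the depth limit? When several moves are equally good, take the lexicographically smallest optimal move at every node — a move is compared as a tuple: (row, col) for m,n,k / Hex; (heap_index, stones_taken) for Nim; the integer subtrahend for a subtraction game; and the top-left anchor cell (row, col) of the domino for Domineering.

ply 1, X at .O.X/OXXO | (0,0)=+0→XO.X/OXXO*; (0,2)=+0→.OXX/OXXO
ply 2, O at XO.X/OXXO | (0,2)=+0→XOOX/OXXO*
ply 3: XOOX/OXXO is terminal +0 (X); from .O.X/OXXO depth 7

PV length from [.O.X/OXXO]: 2 plies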